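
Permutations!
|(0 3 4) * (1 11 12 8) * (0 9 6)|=|(0 3 4 9 6)(1 11 12 8)|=20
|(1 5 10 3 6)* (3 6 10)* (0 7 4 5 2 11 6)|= 12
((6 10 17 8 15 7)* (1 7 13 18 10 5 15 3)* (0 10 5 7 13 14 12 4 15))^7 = (0 18 1 8 10 5 13 3 17)(4 12 14 15)(6 7)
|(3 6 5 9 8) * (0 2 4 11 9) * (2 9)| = 6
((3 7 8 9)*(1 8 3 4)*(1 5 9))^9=((1 8)(3 7)(4 5 9))^9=(9)(1 8)(3 7)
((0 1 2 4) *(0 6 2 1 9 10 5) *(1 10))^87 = ((0 9 1 10 5)(2 4 6))^87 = (0 1 5 9 10)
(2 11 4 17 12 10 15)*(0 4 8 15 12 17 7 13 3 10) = (17)(0 4 7 13 3 10 12)(2 11 8 15) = [4, 1, 11, 10, 7, 5, 6, 13, 15, 9, 12, 8, 0, 3, 14, 2, 16, 17]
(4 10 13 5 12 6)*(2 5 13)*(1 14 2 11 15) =(1 14 2 5 12 6 4 10 11 15) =[0, 14, 5, 3, 10, 12, 4, 7, 8, 9, 11, 15, 6, 13, 2, 1]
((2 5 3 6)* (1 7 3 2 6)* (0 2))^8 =(0 5 2)(1 3 7)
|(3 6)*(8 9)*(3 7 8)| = 5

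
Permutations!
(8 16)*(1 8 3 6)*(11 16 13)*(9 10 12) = (1 8 13 11 16 3 6)(9 10 12) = [0, 8, 2, 6, 4, 5, 1, 7, 13, 10, 12, 16, 9, 11, 14, 15, 3]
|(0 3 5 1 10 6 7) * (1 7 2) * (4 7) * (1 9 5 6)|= 8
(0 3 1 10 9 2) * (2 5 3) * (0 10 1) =(0 2 10 9 5 3) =[2, 1, 10, 0, 4, 3, 6, 7, 8, 5, 9]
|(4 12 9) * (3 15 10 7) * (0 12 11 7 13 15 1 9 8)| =|(0 12 8)(1 9 4 11 7 3)(10 13 15)| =6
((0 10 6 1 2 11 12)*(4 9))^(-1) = (0 12 11 2 1 6 10)(4 9)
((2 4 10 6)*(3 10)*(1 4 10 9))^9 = (10)(1 4 3 9) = ((1 4 3 9)(2 10 6))^9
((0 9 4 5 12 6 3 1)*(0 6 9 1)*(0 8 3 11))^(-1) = ((0 1 6 11)(3 8)(4 5 12 9))^(-1) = (0 11 6 1)(3 8)(4 9 12 5)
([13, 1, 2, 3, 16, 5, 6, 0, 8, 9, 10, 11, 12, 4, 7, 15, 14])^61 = (0 13 4 16 14 7)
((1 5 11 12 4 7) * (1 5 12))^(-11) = (1 12 4 7 5 11) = ((1 12 4 7 5 11))^(-11)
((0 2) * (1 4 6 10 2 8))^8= (0 8 1 4 6 10 2)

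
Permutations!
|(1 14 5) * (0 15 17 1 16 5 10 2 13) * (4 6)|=|(0 15 17 1 14 10 2 13)(4 6)(5 16)|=8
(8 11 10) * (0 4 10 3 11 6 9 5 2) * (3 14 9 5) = (0 4 10 8 6 5 2)(3 11 14 9) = [4, 1, 0, 11, 10, 2, 5, 7, 6, 3, 8, 14, 12, 13, 9]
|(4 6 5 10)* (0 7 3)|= 12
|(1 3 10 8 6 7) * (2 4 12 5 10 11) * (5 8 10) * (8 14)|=|(1 3 11 2 4 12 14 8 6 7)|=10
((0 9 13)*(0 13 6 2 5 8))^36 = ((13)(0 9 6 2 5 8))^36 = (13)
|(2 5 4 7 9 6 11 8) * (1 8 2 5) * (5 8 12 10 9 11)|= |(1 12 10 9 6 5 4 7 11 2)|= 10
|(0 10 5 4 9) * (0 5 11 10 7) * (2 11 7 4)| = |(0 4 9 5 2 11 10 7)| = 8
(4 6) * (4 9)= [0, 1, 2, 3, 6, 5, 9, 7, 8, 4]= (4 6 9)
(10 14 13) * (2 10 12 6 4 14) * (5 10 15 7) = (2 15 7 5 10)(4 14 13 12 6) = [0, 1, 15, 3, 14, 10, 4, 5, 8, 9, 2, 11, 6, 12, 13, 7]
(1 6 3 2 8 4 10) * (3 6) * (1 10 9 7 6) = [0, 3, 8, 2, 9, 5, 1, 6, 4, 7, 10] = (10)(1 3 2 8 4 9 7 6)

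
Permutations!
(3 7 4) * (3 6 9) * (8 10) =(3 7 4 6 9)(8 10) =[0, 1, 2, 7, 6, 5, 9, 4, 10, 3, 8]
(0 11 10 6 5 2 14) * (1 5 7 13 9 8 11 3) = (0 3 1 5 2 14)(6 7 13 9 8 11 10) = [3, 5, 14, 1, 4, 2, 7, 13, 11, 8, 6, 10, 12, 9, 0]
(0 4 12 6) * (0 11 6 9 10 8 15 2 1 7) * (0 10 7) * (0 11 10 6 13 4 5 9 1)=(0 5 9 7 6 10 8 15 2)(1 11 13 4 12)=[5, 11, 0, 3, 12, 9, 10, 6, 15, 7, 8, 13, 1, 4, 14, 2]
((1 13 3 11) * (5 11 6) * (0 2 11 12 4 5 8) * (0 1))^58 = (0 2 11)(1 6 13 8 3)(4 5 12)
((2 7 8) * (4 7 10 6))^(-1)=(2 8 7 4 6 10)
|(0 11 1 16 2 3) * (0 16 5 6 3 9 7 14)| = 11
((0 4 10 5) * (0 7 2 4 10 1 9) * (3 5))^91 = ((0 10 3 5 7 2 4 1 9))^91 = (0 10 3 5 7 2 4 1 9)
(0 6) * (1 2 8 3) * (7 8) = [6, 2, 7, 1, 4, 5, 0, 8, 3] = (0 6)(1 2 7 8 3)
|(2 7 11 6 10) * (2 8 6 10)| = 6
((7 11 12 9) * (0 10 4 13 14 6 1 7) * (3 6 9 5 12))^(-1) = ((0 10 4 13 14 9)(1 7 11 3 6)(5 12))^(-1) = (0 9 14 13 4 10)(1 6 3 11 7)(5 12)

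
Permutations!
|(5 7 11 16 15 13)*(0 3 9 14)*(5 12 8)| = |(0 3 9 14)(5 7 11 16 15 13 12 8)| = 8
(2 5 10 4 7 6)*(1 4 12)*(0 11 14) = (0 11 14)(1 4 7 6 2 5 10 12) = [11, 4, 5, 3, 7, 10, 2, 6, 8, 9, 12, 14, 1, 13, 0]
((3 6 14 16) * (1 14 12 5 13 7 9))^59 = (1 9 7 13 5 12 6 3 16 14)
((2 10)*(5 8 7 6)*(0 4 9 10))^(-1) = (0 2 10 9 4)(5 6 7 8)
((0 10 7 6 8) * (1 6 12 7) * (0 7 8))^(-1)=(0 6 1 10)(7 8 12)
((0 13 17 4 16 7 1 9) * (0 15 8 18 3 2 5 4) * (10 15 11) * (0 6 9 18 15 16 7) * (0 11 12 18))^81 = (0 6 18 5 1 17 12 2 7 13 9 3 4)(8 15)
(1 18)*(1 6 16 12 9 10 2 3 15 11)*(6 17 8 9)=(1 18 17 8 9 10 2 3 15 11)(6 16 12)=[0, 18, 3, 15, 4, 5, 16, 7, 9, 10, 2, 1, 6, 13, 14, 11, 12, 8, 17]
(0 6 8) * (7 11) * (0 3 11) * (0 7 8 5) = (0 6 5)(3 11 8) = [6, 1, 2, 11, 4, 0, 5, 7, 3, 9, 10, 8]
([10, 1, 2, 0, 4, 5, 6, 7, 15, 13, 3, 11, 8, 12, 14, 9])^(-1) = [3, 1, 2, 10, 4, 5, 6, 7, 12, 15, 0, 11, 13, 9, 14, 8]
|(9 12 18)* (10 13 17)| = 3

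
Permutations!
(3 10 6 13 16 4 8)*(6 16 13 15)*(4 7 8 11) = (3 10 16 7 8)(4 11)(6 15) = [0, 1, 2, 10, 11, 5, 15, 8, 3, 9, 16, 4, 12, 13, 14, 6, 7]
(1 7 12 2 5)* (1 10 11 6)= (1 7 12 2 5 10 11 6)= [0, 7, 5, 3, 4, 10, 1, 12, 8, 9, 11, 6, 2]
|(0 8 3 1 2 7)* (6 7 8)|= 12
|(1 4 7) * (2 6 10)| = |(1 4 7)(2 6 10)| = 3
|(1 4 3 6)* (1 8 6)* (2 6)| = |(1 4 3)(2 6 8)| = 3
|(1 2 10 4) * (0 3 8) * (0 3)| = 4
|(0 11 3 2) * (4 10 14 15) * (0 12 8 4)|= 10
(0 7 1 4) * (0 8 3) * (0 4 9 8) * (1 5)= [7, 9, 2, 4, 0, 1, 6, 5, 3, 8]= (0 7 5 1 9 8 3 4)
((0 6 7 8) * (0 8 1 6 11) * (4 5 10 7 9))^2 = (11)(1 9 5 7 6 4 10)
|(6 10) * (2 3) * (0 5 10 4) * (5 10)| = 4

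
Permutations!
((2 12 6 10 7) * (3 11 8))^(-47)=((2 12 6 10 7)(3 11 8))^(-47)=(2 10 12 7 6)(3 11 8)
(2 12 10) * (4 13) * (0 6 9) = (0 6 9)(2 12 10)(4 13) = [6, 1, 12, 3, 13, 5, 9, 7, 8, 0, 2, 11, 10, 4]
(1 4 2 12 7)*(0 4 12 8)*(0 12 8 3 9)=(0 4 2 3 9)(1 8 12 7)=[4, 8, 3, 9, 2, 5, 6, 1, 12, 0, 10, 11, 7]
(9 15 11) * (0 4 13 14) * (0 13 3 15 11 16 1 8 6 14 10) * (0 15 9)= (0 4 3 9 11)(1 8 6 14 13 10 15 16)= [4, 8, 2, 9, 3, 5, 14, 7, 6, 11, 15, 0, 12, 10, 13, 16, 1]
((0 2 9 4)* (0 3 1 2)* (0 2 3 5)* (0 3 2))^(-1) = (1 3 5 4 9 2)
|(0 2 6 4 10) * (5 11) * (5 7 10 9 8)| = 10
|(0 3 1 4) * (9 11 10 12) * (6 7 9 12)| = |(12)(0 3 1 4)(6 7 9 11 10)| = 20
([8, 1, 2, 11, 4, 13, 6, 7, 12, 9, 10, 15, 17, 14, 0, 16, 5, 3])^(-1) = [14, 1, 2, 17, 4, 16, 6, 7, 0, 9, 10, 3, 8, 5, 13, 11, 15, 12]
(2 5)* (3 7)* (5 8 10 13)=[0, 1, 8, 7, 4, 2, 6, 3, 10, 9, 13, 11, 12, 5]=(2 8 10 13 5)(3 7)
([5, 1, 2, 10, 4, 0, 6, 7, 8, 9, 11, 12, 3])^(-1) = [5, 1, 2, 12, 4, 0, 6, 7, 8, 9, 3, 10, 11]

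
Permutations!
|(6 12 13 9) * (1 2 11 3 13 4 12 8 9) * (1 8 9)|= |(1 2 11 3 13 8)(4 12)(6 9)|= 6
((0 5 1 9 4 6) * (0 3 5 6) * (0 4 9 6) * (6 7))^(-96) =((9)(1 7 6 3 5))^(-96) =(9)(1 5 3 6 7)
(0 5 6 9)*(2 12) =(0 5 6 9)(2 12) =[5, 1, 12, 3, 4, 6, 9, 7, 8, 0, 10, 11, 2]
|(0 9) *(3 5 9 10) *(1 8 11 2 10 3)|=20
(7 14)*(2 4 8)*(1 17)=[0, 17, 4, 3, 8, 5, 6, 14, 2, 9, 10, 11, 12, 13, 7, 15, 16, 1]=(1 17)(2 4 8)(7 14)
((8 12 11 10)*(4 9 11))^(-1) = (4 12 8 10 11 9) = ((4 9 11 10 8 12))^(-1)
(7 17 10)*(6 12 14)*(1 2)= (1 2)(6 12 14)(7 17 10)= [0, 2, 1, 3, 4, 5, 12, 17, 8, 9, 7, 11, 14, 13, 6, 15, 16, 10]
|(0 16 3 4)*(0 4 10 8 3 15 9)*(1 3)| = |(0 16 15 9)(1 3 10 8)| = 4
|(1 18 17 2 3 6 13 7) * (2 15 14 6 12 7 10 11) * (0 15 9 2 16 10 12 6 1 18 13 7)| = |(0 15 14 1 13 12)(2 3 6 7 18 17 9)(10 11 16)| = 42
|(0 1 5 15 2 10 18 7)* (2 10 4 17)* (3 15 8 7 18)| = |(18)(0 1 5 8 7)(2 4 17)(3 15 10)| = 15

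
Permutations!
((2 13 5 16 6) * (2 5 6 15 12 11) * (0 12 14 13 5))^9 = (0 6 13 14 15 16 5 2 11 12)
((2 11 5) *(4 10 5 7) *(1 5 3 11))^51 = ((1 5 2)(3 11 7 4 10))^51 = (3 11 7 4 10)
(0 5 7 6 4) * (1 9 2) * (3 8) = (0 5 7 6 4)(1 9 2)(3 8) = [5, 9, 1, 8, 0, 7, 4, 6, 3, 2]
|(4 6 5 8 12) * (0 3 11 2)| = 20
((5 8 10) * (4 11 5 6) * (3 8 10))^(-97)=((3 8)(4 11 5 10 6))^(-97)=(3 8)(4 10 11 6 5)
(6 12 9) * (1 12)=[0, 12, 2, 3, 4, 5, 1, 7, 8, 6, 10, 11, 9]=(1 12 9 6)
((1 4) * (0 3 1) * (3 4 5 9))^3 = ((0 4)(1 5 9 3))^3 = (0 4)(1 3 9 5)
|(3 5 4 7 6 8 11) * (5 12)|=8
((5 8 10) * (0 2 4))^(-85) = ((0 2 4)(5 8 10))^(-85) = (0 4 2)(5 10 8)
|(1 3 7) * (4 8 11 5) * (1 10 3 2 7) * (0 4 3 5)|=|(0 4 8 11)(1 2 7 10 5 3)|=12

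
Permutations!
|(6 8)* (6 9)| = |(6 8 9)| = 3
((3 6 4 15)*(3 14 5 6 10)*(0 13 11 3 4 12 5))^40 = ((0 13 11 3 10 4 15 14)(5 6 12))^40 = (15)(5 6 12)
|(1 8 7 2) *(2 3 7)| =|(1 8 2)(3 7)| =6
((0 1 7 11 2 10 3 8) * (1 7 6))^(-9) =((0 7 11 2 10 3 8)(1 6))^(-9) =(0 3 2 7 8 10 11)(1 6)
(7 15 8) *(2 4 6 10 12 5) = (2 4 6 10 12 5)(7 15 8) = [0, 1, 4, 3, 6, 2, 10, 15, 7, 9, 12, 11, 5, 13, 14, 8]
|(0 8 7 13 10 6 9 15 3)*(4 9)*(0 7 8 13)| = 9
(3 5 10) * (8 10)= [0, 1, 2, 5, 4, 8, 6, 7, 10, 9, 3]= (3 5 8 10)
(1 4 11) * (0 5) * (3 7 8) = (0 5)(1 4 11)(3 7 8) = [5, 4, 2, 7, 11, 0, 6, 8, 3, 9, 10, 1]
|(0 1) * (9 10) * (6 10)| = |(0 1)(6 10 9)| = 6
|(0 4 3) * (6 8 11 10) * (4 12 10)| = 8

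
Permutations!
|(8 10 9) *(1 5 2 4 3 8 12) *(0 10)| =10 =|(0 10 9 12 1 5 2 4 3 8)|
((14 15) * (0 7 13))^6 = (15)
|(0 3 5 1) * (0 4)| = |(0 3 5 1 4)| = 5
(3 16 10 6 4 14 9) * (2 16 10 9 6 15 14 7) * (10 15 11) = (2 16 9 3 15 14 6 4 7)(10 11) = [0, 1, 16, 15, 7, 5, 4, 2, 8, 3, 11, 10, 12, 13, 6, 14, 9]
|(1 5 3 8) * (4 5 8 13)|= |(1 8)(3 13 4 5)|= 4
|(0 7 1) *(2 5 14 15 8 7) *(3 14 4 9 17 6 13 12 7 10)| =55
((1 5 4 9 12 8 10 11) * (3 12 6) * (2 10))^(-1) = ((1 5 4 9 6 3 12 8 2 10 11))^(-1) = (1 11 10 2 8 12 3 6 9 4 5)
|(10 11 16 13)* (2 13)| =|(2 13 10 11 16)| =5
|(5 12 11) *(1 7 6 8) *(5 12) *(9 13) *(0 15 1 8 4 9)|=|(0 15 1 7 6 4 9 13)(11 12)|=8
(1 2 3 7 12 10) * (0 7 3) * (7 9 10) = [9, 2, 0, 3, 4, 5, 6, 12, 8, 10, 1, 11, 7] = (0 9 10 1 2)(7 12)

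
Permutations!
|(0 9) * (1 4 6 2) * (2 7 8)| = 6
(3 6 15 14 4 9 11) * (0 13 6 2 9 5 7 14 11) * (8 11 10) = [13, 1, 9, 2, 5, 7, 15, 14, 11, 0, 8, 3, 12, 6, 4, 10] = (0 13 6 15 10 8 11 3 2 9)(4 5 7 14)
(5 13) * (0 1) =[1, 0, 2, 3, 4, 13, 6, 7, 8, 9, 10, 11, 12, 5] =(0 1)(5 13)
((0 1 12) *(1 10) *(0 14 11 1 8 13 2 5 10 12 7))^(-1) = (0 7 1 11 14 12)(2 13 8 10 5) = ((0 12 14 11 1 7)(2 5 10 8 13))^(-1)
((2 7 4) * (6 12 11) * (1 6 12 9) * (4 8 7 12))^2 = ((1 6 9)(2 12 11 4)(7 8))^2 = (1 9 6)(2 11)(4 12)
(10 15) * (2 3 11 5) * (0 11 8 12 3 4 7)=[11, 1, 4, 8, 7, 2, 6, 0, 12, 9, 15, 5, 3, 13, 14, 10]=(0 11 5 2 4 7)(3 8 12)(10 15)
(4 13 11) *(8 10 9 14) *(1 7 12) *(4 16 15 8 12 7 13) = (1 13 11 16 15 8 10 9 14 12) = [0, 13, 2, 3, 4, 5, 6, 7, 10, 14, 9, 16, 1, 11, 12, 8, 15]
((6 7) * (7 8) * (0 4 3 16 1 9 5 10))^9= (0 4 3 16 1 9 5 10)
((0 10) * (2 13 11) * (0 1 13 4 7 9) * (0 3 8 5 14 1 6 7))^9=((0 10 6 7 9 3 8 5 14 1 13 11 2 4))^9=(0 1 9 4 14 7 2 5 6 11 8 10 13 3)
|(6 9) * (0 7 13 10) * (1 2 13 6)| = 8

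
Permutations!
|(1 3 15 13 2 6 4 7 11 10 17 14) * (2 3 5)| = 30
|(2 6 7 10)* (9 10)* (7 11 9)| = 5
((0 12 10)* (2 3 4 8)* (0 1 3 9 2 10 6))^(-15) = (12)(2 9)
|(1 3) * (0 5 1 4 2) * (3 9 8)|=8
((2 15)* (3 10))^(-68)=((2 15)(3 10))^(-68)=(15)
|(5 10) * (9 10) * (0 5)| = |(0 5 9 10)| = 4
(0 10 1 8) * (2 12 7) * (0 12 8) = (0 10 1)(2 8 12 7) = [10, 0, 8, 3, 4, 5, 6, 2, 12, 9, 1, 11, 7]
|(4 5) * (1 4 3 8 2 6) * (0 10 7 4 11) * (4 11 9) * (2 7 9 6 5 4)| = 18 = |(0 10 9 2 5 3 8 7 11)(1 6)|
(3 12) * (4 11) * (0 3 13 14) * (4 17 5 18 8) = (0 3 12 13 14)(4 11 17 5 18 8) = [3, 1, 2, 12, 11, 18, 6, 7, 4, 9, 10, 17, 13, 14, 0, 15, 16, 5, 8]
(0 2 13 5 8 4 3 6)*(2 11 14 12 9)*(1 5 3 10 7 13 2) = (0 11 14 12 9 1 5 8 4 10 7 13 3 6) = [11, 5, 2, 6, 10, 8, 0, 13, 4, 1, 7, 14, 9, 3, 12]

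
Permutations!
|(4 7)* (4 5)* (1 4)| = 4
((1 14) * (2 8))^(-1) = ((1 14)(2 8))^(-1) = (1 14)(2 8)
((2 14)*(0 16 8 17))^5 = (0 16 8 17)(2 14)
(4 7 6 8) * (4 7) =(6 8 7) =[0, 1, 2, 3, 4, 5, 8, 6, 7]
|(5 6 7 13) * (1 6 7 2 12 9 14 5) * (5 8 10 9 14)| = 11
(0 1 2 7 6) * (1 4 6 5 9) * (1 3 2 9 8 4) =(0 1 9 3 2 7 5 8 4 6) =[1, 9, 7, 2, 6, 8, 0, 5, 4, 3]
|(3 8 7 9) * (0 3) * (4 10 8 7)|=|(0 3 7 9)(4 10 8)|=12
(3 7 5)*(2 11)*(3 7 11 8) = (2 8 3 11)(5 7) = [0, 1, 8, 11, 4, 7, 6, 5, 3, 9, 10, 2]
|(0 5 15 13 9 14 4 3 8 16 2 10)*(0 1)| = |(0 5 15 13 9 14 4 3 8 16 2 10 1)| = 13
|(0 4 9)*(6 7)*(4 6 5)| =|(0 6 7 5 4 9)| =6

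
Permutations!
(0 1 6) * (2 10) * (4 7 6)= (0 1 4 7 6)(2 10)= [1, 4, 10, 3, 7, 5, 0, 6, 8, 9, 2]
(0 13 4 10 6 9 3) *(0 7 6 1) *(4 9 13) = (0 4 10 1)(3 7 6 13 9) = [4, 0, 2, 7, 10, 5, 13, 6, 8, 3, 1, 11, 12, 9]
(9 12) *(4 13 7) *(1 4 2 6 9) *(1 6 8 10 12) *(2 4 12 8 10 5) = (1 12 6 9)(2 10 8 5)(4 13 7) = [0, 12, 10, 3, 13, 2, 9, 4, 5, 1, 8, 11, 6, 7]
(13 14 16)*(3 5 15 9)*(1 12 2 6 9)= (1 12 2 6 9 3 5 15)(13 14 16)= [0, 12, 6, 5, 4, 15, 9, 7, 8, 3, 10, 11, 2, 14, 16, 1, 13]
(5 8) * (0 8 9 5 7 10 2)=[8, 1, 0, 3, 4, 9, 6, 10, 7, 5, 2]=(0 8 7 10 2)(5 9)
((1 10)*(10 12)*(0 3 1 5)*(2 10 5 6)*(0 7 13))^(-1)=(0 13 7 5 12 1 3)(2 6 10)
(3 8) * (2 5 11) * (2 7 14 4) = [0, 1, 5, 8, 2, 11, 6, 14, 3, 9, 10, 7, 12, 13, 4] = (2 5 11 7 14 4)(3 8)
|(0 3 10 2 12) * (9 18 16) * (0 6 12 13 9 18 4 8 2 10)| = 10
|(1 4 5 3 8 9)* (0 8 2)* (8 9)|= |(0 9 1 4 5 3 2)|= 7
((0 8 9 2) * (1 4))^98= (0 9)(2 8)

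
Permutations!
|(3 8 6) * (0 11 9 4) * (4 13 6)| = 8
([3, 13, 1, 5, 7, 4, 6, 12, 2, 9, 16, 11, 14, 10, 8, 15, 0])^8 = [2, 7, 4, 1, 10, 13, 6, 16, 5, 9, 14, 11, 0, 12, 3, 15, 8]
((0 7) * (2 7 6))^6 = (0 2)(6 7)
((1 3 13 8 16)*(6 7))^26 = (1 3 13 8 16)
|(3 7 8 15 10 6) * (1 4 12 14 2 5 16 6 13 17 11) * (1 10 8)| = 20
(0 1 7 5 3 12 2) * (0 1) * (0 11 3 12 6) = (0 11 3 6)(1 7 5 12 2) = [11, 7, 1, 6, 4, 12, 0, 5, 8, 9, 10, 3, 2]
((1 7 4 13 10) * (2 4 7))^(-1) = (1 10 13 4 2)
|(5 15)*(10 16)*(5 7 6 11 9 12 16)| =|(5 15 7 6 11 9 12 16 10)| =9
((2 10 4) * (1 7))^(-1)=((1 7)(2 10 4))^(-1)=(1 7)(2 4 10)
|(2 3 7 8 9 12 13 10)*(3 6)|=9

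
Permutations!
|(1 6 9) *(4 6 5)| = |(1 5 4 6 9)| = 5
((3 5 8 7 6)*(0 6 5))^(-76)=(0 3 6)(5 7 8)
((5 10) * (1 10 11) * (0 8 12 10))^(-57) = (0 1 11 5 10 12 8)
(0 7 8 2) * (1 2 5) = (0 7 8 5 1 2) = [7, 2, 0, 3, 4, 1, 6, 8, 5]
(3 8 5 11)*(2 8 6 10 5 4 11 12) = [0, 1, 8, 6, 11, 12, 10, 7, 4, 9, 5, 3, 2] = (2 8 4 11 3 6 10 5 12)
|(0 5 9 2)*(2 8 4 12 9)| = |(0 5 2)(4 12 9 8)| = 12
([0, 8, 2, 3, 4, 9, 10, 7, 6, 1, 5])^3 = (1 10)(5 8)(6 9)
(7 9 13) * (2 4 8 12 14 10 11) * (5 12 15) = (2 4 8 15 5 12 14 10 11)(7 9 13) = [0, 1, 4, 3, 8, 12, 6, 9, 15, 13, 11, 2, 14, 7, 10, 5]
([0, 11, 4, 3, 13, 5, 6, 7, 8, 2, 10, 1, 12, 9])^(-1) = [0, 11, 9, 3, 2, 5, 6, 7, 8, 13, 10, 1, 12, 4]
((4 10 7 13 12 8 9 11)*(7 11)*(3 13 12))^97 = ((3 13)(4 10 11)(7 12 8 9))^97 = (3 13)(4 10 11)(7 12 8 9)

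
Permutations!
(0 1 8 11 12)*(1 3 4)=[3, 8, 2, 4, 1, 5, 6, 7, 11, 9, 10, 12, 0]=(0 3 4 1 8 11 12)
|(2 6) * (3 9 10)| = |(2 6)(3 9 10)| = 6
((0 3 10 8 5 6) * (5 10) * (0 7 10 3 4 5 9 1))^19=(0 1 9 3 8 10 7 6 5 4)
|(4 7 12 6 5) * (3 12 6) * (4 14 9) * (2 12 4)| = 9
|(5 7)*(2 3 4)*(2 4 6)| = 6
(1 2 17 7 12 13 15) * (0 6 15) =[6, 2, 17, 3, 4, 5, 15, 12, 8, 9, 10, 11, 13, 0, 14, 1, 16, 7] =(0 6 15 1 2 17 7 12 13)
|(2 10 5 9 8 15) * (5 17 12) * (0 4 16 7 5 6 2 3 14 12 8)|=18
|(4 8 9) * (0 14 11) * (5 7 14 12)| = 6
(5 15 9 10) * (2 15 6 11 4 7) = (2 15 9 10 5 6 11 4 7) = [0, 1, 15, 3, 7, 6, 11, 2, 8, 10, 5, 4, 12, 13, 14, 9]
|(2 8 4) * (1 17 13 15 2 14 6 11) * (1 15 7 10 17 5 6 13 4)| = 42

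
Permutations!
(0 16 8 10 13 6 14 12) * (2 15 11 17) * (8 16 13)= (0 13 6 14 12)(2 15 11 17)(8 10)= [13, 1, 15, 3, 4, 5, 14, 7, 10, 9, 8, 17, 0, 6, 12, 11, 16, 2]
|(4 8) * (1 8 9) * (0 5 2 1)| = |(0 5 2 1 8 4 9)| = 7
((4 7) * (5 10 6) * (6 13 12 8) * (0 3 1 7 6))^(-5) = (0 5 3 10 1 13 7 12 4 8 6)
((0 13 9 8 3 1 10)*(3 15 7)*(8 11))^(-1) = (0 10 1 3 7 15 8 11 9 13)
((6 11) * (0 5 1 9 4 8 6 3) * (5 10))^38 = (0 11 8 9 5)(1 10 3 6 4)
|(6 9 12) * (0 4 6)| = |(0 4 6 9 12)| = 5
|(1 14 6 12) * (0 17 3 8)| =4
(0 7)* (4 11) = [7, 1, 2, 3, 11, 5, 6, 0, 8, 9, 10, 4] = (0 7)(4 11)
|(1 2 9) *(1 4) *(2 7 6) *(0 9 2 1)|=3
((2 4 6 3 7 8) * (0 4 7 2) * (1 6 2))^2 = ((0 4 2 7 8)(1 6 3))^2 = (0 2 8 4 7)(1 3 6)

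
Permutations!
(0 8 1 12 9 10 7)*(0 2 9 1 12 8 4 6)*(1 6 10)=(0 4 10 7 2 9 1 8 12 6)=[4, 8, 9, 3, 10, 5, 0, 2, 12, 1, 7, 11, 6]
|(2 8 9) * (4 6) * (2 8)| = |(4 6)(8 9)| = 2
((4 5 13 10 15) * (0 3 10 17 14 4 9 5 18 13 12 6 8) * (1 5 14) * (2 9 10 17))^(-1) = (0 8 6 12 5 1 17 3)(2 13 18 4 14 9)(10 15) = ((0 3 17 1 5 12 6 8)(2 9 14 4 18 13)(10 15))^(-1)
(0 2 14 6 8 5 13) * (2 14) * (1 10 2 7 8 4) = [14, 10, 7, 3, 1, 13, 4, 8, 5, 9, 2, 11, 12, 0, 6] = (0 14 6 4 1 10 2 7 8 5 13)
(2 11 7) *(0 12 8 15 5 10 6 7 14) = (0 12 8 15 5 10 6 7 2 11 14) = [12, 1, 11, 3, 4, 10, 7, 2, 15, 9, 6, 14, 8, 13, 0, 5]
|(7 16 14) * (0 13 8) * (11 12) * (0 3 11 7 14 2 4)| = 10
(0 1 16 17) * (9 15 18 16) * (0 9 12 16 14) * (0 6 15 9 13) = (0 1 12 16 17 13)(6 15 18 14) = [1, 12, 2, 3, 4, 5, 15, 7, 8, 9, 10, 11, 16, 0, 6, 18, 17, 13, 14]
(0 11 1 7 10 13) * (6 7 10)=(0 11 1 10 13)(6 7)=[11, 10, 2, 3, 4, 5, 7, 6, 8, 9, 13, 1, 12, 0]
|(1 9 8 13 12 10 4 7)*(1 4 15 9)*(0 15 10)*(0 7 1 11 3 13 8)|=21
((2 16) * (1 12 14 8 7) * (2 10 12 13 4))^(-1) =((1 13 4 2 16 10 12 14 8 7))^(-1) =(1 7 8 14 12 10 16 2 4 13)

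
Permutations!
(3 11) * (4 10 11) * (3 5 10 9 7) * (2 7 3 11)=[0, 1, 7, 4, 9, 10, 6, 11, 8, 3, 2, 5]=(2 7 11 5 10)(3 4 9)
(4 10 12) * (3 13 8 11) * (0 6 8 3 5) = (0 6 8 11 5)(3 13)(4 10 12) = [6, 1, 2, 13, 10, 0, 8, 7, 11, 9, 12, 5, 4, 3]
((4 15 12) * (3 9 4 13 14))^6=(3 14 13 12 15 4 9)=((3 9 4 15 12 13 14))^6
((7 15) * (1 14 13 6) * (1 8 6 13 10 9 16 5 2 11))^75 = (1 9 2 14 16 11 10 5)(6 8)(7 15)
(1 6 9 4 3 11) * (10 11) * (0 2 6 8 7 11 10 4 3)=(0 2 6 9 3 4)(1 8 7 11)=[2, 8, 6, 4, 0, 5, 9, 11, 7, 3, 10, 1]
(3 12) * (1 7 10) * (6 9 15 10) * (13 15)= (1 7 6 9 13 15 10)(3 12)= [0, 7, 2, 12, 4, 5, 9, 6, 8, 13, 1, 11, 3, 15, 14, 10]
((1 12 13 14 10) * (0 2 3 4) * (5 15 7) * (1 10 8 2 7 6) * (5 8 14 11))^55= (0 7 8 2 3 4)(1 6 15 5 11 13 12)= ((0 7 8 2 3 4)(1 12 13 11 5 15 6))^55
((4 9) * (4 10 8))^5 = ((4 9 10 8))^5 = (4 9 10 8)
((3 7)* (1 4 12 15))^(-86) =((1 4 12 15)(3 7))^(-86) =(1 12)(4 15)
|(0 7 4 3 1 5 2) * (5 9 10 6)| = |(0 7 4 3 1 9 10 6 5 2)| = 10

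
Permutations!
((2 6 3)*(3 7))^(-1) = ((2 6 7 3))^(-1) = (2 3 7 6)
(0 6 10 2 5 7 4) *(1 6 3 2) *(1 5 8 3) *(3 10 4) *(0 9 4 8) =(0 1 6 8 10 5 7 3 2)(4 9) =[1, 6, 0, 2, 9, 7, 8, 3, 10, 4, 5]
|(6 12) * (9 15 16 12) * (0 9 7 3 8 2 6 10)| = |(0 9 15 16 12 10)(2 6 7 3 8)| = 30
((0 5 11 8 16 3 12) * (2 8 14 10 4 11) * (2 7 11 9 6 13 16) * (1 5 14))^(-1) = ((0 14 10 4 9 6 13 16 3 12)(1 5 7 11)(2 8))^(-1) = (0 12 3 16 13 6 9 4 10 14)(1 11 7 5)(2 8)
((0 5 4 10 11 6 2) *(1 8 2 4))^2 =((0 5 1 8 2)(4 10 11 6))^2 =(0 1 2 5 8)(4 11)(6 10)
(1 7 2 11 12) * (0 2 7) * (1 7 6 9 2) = [1, 0, 11, 3, 4, 5, 9, 6, 8, 2, 10, 12, 7] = (0 1)(2 11 12 7 6 9)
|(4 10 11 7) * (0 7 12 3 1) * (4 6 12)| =|(0 7 6 12 3 1)(4 10 11)| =6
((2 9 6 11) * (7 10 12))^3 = ((2 9 6 11)(7 10 12))^3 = (12)(2 11 6 9)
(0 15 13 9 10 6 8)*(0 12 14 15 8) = (0 8 12 14 15 13 9 10 6) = [8, 1, 2, 3, 4, 5, 0, 7, 12, 10, 6, 11, 14, 9, 15, 13]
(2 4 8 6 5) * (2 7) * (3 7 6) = (2 4 8 3 7)(5 6) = [0, 1, 4, 7, 8, 6, 5, 2, 3]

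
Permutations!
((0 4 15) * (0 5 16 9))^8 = (0 15 16)(4 5 9)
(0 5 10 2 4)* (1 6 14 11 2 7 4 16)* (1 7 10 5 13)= (0 13 1 6 14 11 2 16 7 4)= [13, 6, 16, 3, 0, 5, 14, 4, 8, 9, 10, 2, 12, 1, 11, 15, 7]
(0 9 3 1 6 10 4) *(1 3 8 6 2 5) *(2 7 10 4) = [9, 7, 5, 3, 0, 1, 4, 10, 6, 8, 2] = (0 9 8 6 4)(1 7 10 2 5)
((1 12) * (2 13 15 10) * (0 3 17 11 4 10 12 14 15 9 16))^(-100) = ((0 3 17 11 4 10 2 13 9 16)(1 14 15 12))^(-100) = (17)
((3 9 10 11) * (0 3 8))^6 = (11)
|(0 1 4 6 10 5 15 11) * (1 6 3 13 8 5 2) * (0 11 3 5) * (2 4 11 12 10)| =13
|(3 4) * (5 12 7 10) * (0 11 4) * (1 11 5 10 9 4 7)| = |(0 5 12 1 11 7 9 4 3)| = 9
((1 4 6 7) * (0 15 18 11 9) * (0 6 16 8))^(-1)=((0 15 18 11 9 6 7 1 4 16 8))^(-1)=(0 8 16 4 1 7 6 9 11 18 15)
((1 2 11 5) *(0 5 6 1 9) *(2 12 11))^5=(0 9 5)(1 12 11 6)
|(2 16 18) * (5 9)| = |(2 16 18)(5 9)| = 6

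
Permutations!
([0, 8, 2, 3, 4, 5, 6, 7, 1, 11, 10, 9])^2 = (11)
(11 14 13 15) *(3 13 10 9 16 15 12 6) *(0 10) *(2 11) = [10, 1, 11, 13, 4, 5, 3, 7, 8, 16, 9, 14, 6, 12, 0, 2, 15] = (0 10 9 16 15 2 11 14)(3 13 12 6)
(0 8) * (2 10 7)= (0 8)(2 10 7)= [8, 1, 10, 3, 4, 5, 6, 2, 0, 9, 7]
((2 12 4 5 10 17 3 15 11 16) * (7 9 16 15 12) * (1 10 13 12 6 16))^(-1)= (1 9 7 2 16 6 3 17 10)(4 12 13 5)(11 15)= ((1 10 17 3 6 16 2 7 9)(4 5 13 12)(11 15))^(-1)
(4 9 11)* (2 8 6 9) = (2 8 6 9 11 4) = [0, 1, 8, 3, 2, 5, 9, 7, 6, 11, 10, 4]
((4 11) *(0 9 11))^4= ((0 9 11 4))^4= (11)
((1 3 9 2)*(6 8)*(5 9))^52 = (1 5 2 3 9) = ((1 3 5 9 2)(6 8))^52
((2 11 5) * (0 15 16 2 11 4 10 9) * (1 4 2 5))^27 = (16)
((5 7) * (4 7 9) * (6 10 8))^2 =((4 7 5 9)(6 10 8))^2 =(4 5)(6 8 10)(7 9)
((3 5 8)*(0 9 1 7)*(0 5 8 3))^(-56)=(9)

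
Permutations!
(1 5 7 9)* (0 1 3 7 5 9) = [1, 9, 2, 7, 4, 5, 6, 0, 8, 3] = (0 1 9 3 7)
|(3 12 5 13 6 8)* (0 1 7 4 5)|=|(0 1 7 4 5 13 6 8 3 12)|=10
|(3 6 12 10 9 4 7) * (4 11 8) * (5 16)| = 18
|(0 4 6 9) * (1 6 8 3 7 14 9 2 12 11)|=|(0 4 8 3 7 14 9)(1 6 2 12 11)|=35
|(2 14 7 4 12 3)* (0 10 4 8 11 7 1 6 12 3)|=|(0 10 4 3 2 14 1 6 12)(7 8 11)|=9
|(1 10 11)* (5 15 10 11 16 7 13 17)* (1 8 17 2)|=|(1 11 8 17 5 15 10 16 7 13 2)|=11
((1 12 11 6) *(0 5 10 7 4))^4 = ((0 5 10 7 4)(1 12 11 6))^4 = (12)(0 4 7 10 5)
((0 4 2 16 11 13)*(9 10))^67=((0 4 2 16 11 13)(9 10))^67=(0 4 2 16 11 13)(9 10)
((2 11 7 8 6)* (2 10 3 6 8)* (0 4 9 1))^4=(2 11 7)(3 6 10)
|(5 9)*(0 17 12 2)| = 4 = |(0 17 12 2)(5 9)|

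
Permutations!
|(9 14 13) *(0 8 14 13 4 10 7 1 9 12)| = |(0 8 14 4 10 7 1 9 13 12)| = 10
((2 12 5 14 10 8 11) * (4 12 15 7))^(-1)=((2 15 7 4 12 5 14 10 8 11))^(-1)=(2 11 8 10 14 5 12 4 7 15)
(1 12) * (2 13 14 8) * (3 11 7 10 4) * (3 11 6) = (1 12)(2 13 14 8)(3 6)(4 11 7 10) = [0, 12, 13, 6, 11, 5, 3, 10, 2, 9, 4, 7, 1, 14, 8]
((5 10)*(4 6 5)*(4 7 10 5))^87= ((4 6)(7 10))^87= (4 6)(7 10)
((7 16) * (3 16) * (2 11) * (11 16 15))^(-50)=((2 16 7 3 15 11))^(-50)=(2 15 7)(3 16 11)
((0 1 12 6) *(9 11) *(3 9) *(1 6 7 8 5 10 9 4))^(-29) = (0 6)(1 12 7 8 5 10 9 11 3 4) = ((0 6)(1 12 7 8 5 10 9 11 3 4))^(-29)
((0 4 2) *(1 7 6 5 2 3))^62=(0 5 7 3)(1 4 2 6)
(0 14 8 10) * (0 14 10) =(0 10 14 8) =[10, 1, 2, 3, 4, 5, 6, 7, 0, 9, 14, 11, 12, 13, 8]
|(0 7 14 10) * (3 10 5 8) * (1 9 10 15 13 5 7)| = |(0 1 9 10)(3 15 13 5 8)(7 14)| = 20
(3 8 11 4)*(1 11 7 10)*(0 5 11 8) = (0 5 11 4 3)(1 8 7 10) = [5, 8, 2, 0, 3, 11, 6, 10, 7, 9, 1, 4]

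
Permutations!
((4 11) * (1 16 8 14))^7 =((1 16 8 14)(4 11))^7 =(1 14 8 16)(4 11)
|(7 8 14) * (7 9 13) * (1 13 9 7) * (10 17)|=6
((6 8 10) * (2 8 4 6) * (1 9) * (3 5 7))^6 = ((1 9)(2 8 10)(3 5 7)(4 6))^6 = (10)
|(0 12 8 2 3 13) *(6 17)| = 6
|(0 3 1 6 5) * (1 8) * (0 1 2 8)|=6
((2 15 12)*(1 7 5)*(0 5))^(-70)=(0 1)(2 12 15)(5 7)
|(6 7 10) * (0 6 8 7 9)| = 3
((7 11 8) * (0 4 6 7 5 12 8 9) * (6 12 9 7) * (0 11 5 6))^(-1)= ((0 4 12 8 6)(5 9 11 7))^(-1)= (0 6 8 12 4)(5 7 11 9)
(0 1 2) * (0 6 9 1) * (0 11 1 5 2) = (0 11 1)(2 6 9 5) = [11, 0, 6, 3, 4, 2, 9, 7, 8, 5, 10, 1]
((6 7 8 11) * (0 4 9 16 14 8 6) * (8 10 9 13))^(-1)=(0 11 8 13 4)(6 7)(9 10 14 16)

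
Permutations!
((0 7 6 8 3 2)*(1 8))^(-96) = (0 6 8 2 7 1 3)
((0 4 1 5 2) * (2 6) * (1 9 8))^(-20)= (0 1)(2 8)(4 5)(6 9)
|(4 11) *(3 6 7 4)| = |(3 6 7 4 11)| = 5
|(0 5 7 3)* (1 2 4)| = 12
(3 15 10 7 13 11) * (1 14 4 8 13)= (1 14 4 8 13 11 3 15 10 7)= [0, 14, 2, 15, 8, 5, 6, 1, 13, 9, 7, 3, 12, 11, 4, 10]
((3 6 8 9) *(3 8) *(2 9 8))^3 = ((2 9)(3 6))^3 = (2 9)(3 6)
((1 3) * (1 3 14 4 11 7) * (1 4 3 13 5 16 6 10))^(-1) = (1 10 6 16 5 13 3 14)(4 7 11) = ((1 14 3 13 5 16 6 10)(4 11 7))^(-1)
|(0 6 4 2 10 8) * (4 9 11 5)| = 9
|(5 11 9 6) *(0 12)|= |(0 12)(5 11 9 6)|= 4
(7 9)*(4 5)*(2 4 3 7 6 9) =(2 4 5 3 7)(6 9) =[0, 1, 4, 7, 5, 3, 9, 2, 8, 6]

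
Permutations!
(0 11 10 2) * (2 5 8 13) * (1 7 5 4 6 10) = (0 11 1 7 5 8 13 2)(4 6 10) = [11, 7, 0, 3, 6, 8, 10, 5, 13, 9, 4, 1, 12, 2]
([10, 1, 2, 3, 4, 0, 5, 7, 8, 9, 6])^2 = (0 6)(5 10)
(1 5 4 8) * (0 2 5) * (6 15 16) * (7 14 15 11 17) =(0 2 5 4 8 1)(6 11 17 7 14 15 16) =[2, 0, 5, 3, 8, 4, 11, 14, 1, 9, 10, 17, 12, 13, 15, 16, 6, 7]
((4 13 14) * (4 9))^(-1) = (4 9 14 13)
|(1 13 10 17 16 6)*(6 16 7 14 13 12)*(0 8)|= 30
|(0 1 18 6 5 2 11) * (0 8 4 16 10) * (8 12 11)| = 10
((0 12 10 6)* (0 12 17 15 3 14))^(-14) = (0 17 15 3 14)(6 12 10) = ((0 17 15 3 14)(6 12 10))^(-14)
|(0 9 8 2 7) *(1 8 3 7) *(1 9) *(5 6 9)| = |(0 1 8 2 5 6 9 3 7)| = 9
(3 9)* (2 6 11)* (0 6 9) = (0 6 11 2 9 3) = [6, 1, 9, 0, 4, 5, 11, 7, 8, 3, 10, 2]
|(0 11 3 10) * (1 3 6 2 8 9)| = |(0 11 6 2 8 9 1 3 10)| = 9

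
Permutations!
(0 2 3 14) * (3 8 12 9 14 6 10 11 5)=(0 2 8 12 9 14)(3 6 10 11 5)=[2, 1, 8, 6, 4, 3, 10, 7, 12, 14, 11, 5, 9, 13, 0]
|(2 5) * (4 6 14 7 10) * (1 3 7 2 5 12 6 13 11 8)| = 8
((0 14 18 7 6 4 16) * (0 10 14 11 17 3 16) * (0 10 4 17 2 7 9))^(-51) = ((0 11 2 7 6 17 3 16 4 10 14 18 9))^(-51) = (0 11 2 7 6 17 3 16 4 10 14 18 9)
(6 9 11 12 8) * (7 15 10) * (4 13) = (4 13)(6 9 11 12 8)(7 15 10) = [0, 1, 2, 3, 13, 5, 9, 15, 6, 11, 7, 12, 8, 4, 14, 10]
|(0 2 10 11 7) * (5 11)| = 6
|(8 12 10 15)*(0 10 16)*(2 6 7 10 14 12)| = |(0 14 12 16)(2 6 7 10 15 8)| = 12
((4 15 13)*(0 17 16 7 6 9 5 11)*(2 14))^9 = (0 17 16 7 6 9 5 11)(2 14)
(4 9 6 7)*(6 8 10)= (4 9 8 10 6 7)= [0, 1, 2, 3, 9, 5, 7, 4, 10, 8, 6]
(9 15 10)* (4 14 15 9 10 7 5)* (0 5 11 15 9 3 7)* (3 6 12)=(0 5 4 14 9 6 12 3 7 11 15)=[5, 1, 2, 7, 14, 4, 12, 11, 8, 6, 10, 15, 3, 13, 9, 0]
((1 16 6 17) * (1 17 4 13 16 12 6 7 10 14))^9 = ((17)(1 12 6 4 13 16 7 10 14))^9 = (17)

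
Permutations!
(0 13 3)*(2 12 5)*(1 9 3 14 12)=(0 13 14 12 5 2 1 9 3)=[13, 9, 1, 0, 4, 2, 6, 7, 8, 3, 10, 11, 5, 14, 12]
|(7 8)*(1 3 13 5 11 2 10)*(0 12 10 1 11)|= 18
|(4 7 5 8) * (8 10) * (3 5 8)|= 3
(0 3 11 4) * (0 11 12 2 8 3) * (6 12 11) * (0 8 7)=(0 8 3 11 4 6 12 2 7)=[8, 1, 7, 11, 6, 5, 12, 0, 3, 9, 10, 4, 2]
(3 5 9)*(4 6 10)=(3 5 9)(4 6 10)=[0, 1, 2, 5, 6, 9, 10, 7, 8, 3, 4]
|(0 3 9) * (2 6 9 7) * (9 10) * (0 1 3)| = 7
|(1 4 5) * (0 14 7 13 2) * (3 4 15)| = |(0 14 7 13 2)(1 15 3 4 5)| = 5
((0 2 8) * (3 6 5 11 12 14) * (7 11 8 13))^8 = (0 6 12 13 8 3 11 2 5 14 7)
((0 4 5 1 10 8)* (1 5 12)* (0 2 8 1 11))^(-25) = (0 11 12 4)(1 10)(2 8)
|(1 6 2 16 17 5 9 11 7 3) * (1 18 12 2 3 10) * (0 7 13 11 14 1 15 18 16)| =|(0 7 10 15 18 12 2)(1 6 3 16 17 5 9 14)(11 13)| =56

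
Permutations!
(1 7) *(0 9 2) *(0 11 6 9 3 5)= (0 3 5)(1 7)(2 11 6 9)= [3, 7, 11, 5, 4, 0, 9, 1, 8, 2, 10, 6]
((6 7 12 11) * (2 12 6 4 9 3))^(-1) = ((2 12 11 4 9 3)(6 7))^(-1) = (2 3 9 4 11 12)(6 7)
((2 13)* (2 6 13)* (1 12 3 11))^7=(1 11 3 12)(6 13)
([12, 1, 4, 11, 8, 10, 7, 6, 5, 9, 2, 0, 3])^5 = (0 12 3 11)(6 7)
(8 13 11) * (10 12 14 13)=(8 10 12 14 13 11)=[0, 1, 2, 3, 4, 5, 6, 7, 10, 9, 12, 8, 14, 11, 13]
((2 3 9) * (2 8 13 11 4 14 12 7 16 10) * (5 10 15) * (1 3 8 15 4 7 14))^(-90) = (1 3 9 15 5 10 2 8 13 11 7 16 4)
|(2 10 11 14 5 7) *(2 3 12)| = |(2 10 11 14 5 7 3 12)| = 8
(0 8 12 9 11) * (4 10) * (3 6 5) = (0 8 12 9 11)(3 6 5)(4 10) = [8, 1, 2, 6, 10, 3, 5, 7, 12, 11, 4, 0, 9]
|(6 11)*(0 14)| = 2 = |(0 14)(6 11)|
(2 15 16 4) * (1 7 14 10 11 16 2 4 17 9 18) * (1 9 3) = (1 7 14 10 11 16 17 3)(2 15)(9 18) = [0, 7, 15, 1, 4, 5, 6, 14, 8, 18, 11, 16, 12, 13, 10, 2, 17, 3, 9]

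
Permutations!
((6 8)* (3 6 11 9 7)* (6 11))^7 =(3 7 9 11)(6 8)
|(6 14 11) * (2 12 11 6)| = |(2 12 11)(6 14)| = 6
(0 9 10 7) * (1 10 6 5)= [9, 10, 2, 3, 4, 1, 5, 0, 8, 6, 7]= (0 9 6 5 1 10 7)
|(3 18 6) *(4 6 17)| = 5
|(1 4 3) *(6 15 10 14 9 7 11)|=21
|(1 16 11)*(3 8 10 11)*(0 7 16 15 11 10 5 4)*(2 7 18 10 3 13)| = 84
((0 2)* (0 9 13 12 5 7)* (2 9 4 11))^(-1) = ((0 9 13 12 5 7)(2 4 11))^(-1) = (0 7 5 12 13 9)(2 11 4)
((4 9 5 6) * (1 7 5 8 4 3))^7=((1 7 5 6 3)(4 9 8))^7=(1 5 3 7 6)(4 9 8)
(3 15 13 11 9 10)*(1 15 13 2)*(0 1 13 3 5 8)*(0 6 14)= (0 1 15 2 13 11 9 10 5 8 6 14)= [1, 15, 13, 3, 4, 8, 14, 7, 6, 10, 5, 9, 12, 11, 0, 2]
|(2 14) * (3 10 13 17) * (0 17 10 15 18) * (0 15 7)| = |(0 17 3 7)(2 14)(10 13)(15 18)| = 4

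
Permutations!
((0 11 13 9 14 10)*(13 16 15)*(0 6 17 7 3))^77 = (0 9 7 15 6 11 14 3 13 17 16 10)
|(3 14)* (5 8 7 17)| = 4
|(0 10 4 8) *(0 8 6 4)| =2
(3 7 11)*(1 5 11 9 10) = (1 5 11 3 7 9 10) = [0, 5, 2, 7, 4, 11, 6, 9, 8, 10, 1, 3]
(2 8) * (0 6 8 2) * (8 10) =[6, 1, 2, 3, 4, 5, 10, 7, 0, 9, 8] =(0 6 10 8)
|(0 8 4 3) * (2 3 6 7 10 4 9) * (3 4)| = 9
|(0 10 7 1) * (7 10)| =3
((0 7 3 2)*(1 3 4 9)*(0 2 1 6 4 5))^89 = (0 5 7)(1 3)(4 6 9)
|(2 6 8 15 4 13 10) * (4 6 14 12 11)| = |(2 14 12 11 4 13 10)(6 8 15)| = 21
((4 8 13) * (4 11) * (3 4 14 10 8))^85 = (14)(3 4)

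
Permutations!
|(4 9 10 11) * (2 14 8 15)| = |(2 14 8 15)(4 9 10 11)| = 4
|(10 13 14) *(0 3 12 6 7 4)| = 6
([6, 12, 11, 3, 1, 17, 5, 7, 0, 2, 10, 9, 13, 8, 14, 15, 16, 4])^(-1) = (0 8 13 12 1 4 17 5 6)(2 9 11)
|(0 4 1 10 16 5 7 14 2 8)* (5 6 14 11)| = 9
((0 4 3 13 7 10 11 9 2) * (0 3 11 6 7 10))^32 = ((0 4 11 9 2 3 13 10 6 7))^32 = (0 11 2 13 6)(3 10 7 4 9)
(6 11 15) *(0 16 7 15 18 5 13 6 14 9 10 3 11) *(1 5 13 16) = (0 1 5 16 7 15 14 9 10 3 11 18 13 6) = [1, 5, 2, 11, 4, 16, 0, 15, 8, 10, 3, 18, 12, 6, 9, 14, 7, 17, 13]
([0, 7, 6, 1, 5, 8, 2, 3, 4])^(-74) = (1 7 3)(4 5 8)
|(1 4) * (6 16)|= 2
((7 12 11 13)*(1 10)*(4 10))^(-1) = ((1 4 10)(7 12 11 13))^(-1) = (1 10 4)(7 13 11 12)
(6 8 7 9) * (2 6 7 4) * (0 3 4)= [3, 1, 6, 4, 2, 5, 8, 9, 0, 7]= (0 3 4 2 6 8)(7 9)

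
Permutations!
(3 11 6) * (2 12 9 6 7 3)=(2 12 9 6)(3 11 7)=[0, 1, 12, 11, 4, 5, 2, 3, 8, 6, 10, 7, 9]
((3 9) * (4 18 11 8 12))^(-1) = (3 9)(4 12 8 11 18) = ((3 9)(4 18 11 8 12))^(-1)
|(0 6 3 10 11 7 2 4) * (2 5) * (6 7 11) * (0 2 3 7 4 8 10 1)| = 10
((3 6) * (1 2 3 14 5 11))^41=(1 11 5 14 6 3 2)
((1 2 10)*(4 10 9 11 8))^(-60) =((1 2 9 11 8 4 10))^(-60) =(1 11 10 9 4 2 8)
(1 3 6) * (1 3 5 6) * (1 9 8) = [0, 5, 2, 9, 4, 6, 3, 7, 1, 8] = (1 5 6 3 9 8)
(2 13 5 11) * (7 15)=(2 13 5 11)(7 15)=[0, 1, 13, 3, 4, 11, 6, 15, 8, 9, 10, 2, 12, 5, 14, 7]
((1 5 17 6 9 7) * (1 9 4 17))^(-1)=(1 5)(4 6 17)(7 9)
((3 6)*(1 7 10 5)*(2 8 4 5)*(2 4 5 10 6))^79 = (1 6 2 5 7 3 8)(4 10)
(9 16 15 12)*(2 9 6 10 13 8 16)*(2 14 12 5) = [0, 1, 9, 3, 4, 2, 10, 7, 16, 14, 13, 11, 6, 8, 12, 5, 15] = (2 9 14 12 6 10 13 8 16 15 5)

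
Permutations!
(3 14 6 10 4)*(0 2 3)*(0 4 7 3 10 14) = (0 2 10 7 3)(6 14) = [2, 1, 10, 0, 4, 5, 14, 3, 8, 9, 7, 11, 12, 13, 6]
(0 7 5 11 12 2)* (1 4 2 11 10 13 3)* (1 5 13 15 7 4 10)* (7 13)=[4, 10, 0, 5, 2, 1, 6, 7, 8, 9, 15, 12, 11, 3, 14, 13]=(0 4 2)(1 10 15 13 3 5)(11 12)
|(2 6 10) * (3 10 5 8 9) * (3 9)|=6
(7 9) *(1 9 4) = (1 9 7 4) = [0, 9, 2, 3, 1, 5, 6, 4, 8, 7]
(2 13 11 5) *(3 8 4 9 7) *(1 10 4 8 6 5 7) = (1 10 4 9)(2 13 11 7 3 6 5) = [0, 10, 13, 6, 9, 2, 5, 3, 8, 1, 4, 7, 12, 11]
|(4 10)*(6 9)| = |(4 10)(6 9)| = 2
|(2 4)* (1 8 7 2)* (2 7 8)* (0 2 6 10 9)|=7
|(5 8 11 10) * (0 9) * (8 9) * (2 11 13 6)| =|(0 8 13 6 2 11 10 5 9)| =9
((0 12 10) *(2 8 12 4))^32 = (0 2 12)(4 8 10)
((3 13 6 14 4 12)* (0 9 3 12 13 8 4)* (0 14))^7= ((14)(0 9 3 8 4 13 6))^7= (14)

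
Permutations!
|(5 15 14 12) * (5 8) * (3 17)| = |(3 17)(5 15 14 12 8)| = 10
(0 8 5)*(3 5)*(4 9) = (0 8 3 5)(4 9) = [8, 1, 2, 5, 9, 0, 6, 7, 3, 4]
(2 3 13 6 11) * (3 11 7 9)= (2 11)(3 13 6 7 9)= [0, 1, 11, 13, 4, 5, 7, 9, 8, 3, 10, 2, 12, 6]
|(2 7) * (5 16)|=|(2 7)(5 16)|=2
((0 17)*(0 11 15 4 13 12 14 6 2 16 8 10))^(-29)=(0 16 14 4 17 8 6 13 11 10 2 12 15)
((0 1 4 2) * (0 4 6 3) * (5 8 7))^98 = (0 6)(1 3)(5 7 8)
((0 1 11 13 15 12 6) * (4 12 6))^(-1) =(0 6 15 13 11 1)(4 12)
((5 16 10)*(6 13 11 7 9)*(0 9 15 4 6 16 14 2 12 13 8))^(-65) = (0 7 14)(2 9 15)(4 12 16)(5 8 11)(6 13 10)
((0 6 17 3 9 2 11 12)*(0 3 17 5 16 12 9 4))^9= ((17)(0 6 5 16 12 3 4)(2 11 9))^9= (17)(0 5 12 4 6 16 3)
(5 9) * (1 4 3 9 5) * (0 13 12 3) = (0 13 12 3 9 1 4) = [13, 4, 2, 9, 0, 5, 6, 7, 8, 1, 10, 11, 3, 12]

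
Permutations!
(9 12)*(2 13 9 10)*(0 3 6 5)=(0 3 6 5)(2 13 9 12 10)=[3, 1, 13, 6, 4, 0, 5, 7, 8, 12, 2, 11, 10, 9]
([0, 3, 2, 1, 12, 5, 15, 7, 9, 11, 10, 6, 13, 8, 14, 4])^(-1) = (1 3)(4 15 6 11 9 8 13 12)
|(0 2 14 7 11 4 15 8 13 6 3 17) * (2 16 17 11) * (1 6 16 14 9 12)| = |(0 14 7 2 9 12 1 6 3 11 4 15 8 13 16 17)| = 16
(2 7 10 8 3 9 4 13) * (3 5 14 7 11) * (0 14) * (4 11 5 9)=(0 14 7 10 8 9 11 3 4 13 2 5)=[14, 1, 5, 4, 13, 0, 6, 10, 9, 11, 8, 3, 12, 2, 7]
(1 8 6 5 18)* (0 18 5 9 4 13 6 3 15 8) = (0 18 1)(3 15 8)(4 13 6 9) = [18, 0, 2, 15, 13, 5, 9, 7, 3, 4, 10, 11, 12, 6, 14, 8, 16, 17, 1]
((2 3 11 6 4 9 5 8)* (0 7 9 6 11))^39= ((11)(0 7 9 5 8 2 3)(4 6))^39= (11)(0 8 7 2 9 3 5)(4 6)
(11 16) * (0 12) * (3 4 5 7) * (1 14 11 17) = (0 12)(1 14 11 16 17)(3 4 5 7) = [12, 14, 2, 4, 5, 7, 6, 3, 8, 9, 10, 16, 0, 13, 11, 15, 17, 1]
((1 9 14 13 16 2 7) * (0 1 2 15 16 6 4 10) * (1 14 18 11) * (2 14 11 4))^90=((0 11 1 9 18 4 10)(2 7 14 13 6)(15 16))^90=(0 10 4 18 9 1 11)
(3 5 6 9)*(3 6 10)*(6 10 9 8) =[0, 1, 2, 5, 4, 9, 8, 7, 6, 10, 3] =(3 5 9 10)(6 8)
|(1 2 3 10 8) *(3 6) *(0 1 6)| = 12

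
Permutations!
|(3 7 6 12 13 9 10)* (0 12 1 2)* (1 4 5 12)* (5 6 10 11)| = 30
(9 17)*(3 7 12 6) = (3 7 12 6)(9 17) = [0, 1, 2, 7, 4, 5, 3, 12, 8, 17, 10, 11, 6, 13, 14, 15, 16, 9]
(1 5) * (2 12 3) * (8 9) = (1 5)(2 12 3)(8 9) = [0, 5, 12, 2, 4, 1, 6, 7, 9, 8, 10, 11, 3]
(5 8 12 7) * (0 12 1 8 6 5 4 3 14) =(0 12 7 4 3 14)(1 8)(5 6) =[12, 8, 2, 14, 3, 6, 5, 4, 1, 9, 10, 11, 7, 13, 0]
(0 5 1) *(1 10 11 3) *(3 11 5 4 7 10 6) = (11)(0 4 7 10 5 6 3 1) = [4, 0, 2, 1, 7, 6, 3, 10, 8, 9, 5, 11]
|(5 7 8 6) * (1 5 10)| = 6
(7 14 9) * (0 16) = (0 16)(7 14 9) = [16, 1, 2, 3, 4, 5, 6, 14, 8, 7, 10, 11, 12, 13, 9, 15, 0]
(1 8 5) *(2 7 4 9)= (1 8 5)(2 7 4 9)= [0, 8, 7, 3, 9, 1, 6, 4, 5, 2]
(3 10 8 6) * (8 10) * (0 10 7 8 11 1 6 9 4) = (0 10 7 8 9 4)(1 6 3 11) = [10, 6, 2, 11, 0, 5, 3, 8, 9, 4, 7, 1]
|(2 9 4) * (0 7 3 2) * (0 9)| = 4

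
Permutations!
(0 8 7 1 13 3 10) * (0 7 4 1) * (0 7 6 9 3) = (0 8 4 1 13)(3 10 6 9) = [8, 13, 2, 10, 1, 5, 9, 7, 4, 3, 6, 11, 12, 0]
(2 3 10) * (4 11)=(2 3 10)(4 11)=[0, 1, 3, 10, 11, 5, 6, 7, 8, 9, 2, 4]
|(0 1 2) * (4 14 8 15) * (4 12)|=15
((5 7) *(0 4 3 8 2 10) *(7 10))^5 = ((0 4 3 8 2 7 5 10))^5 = (0 7 3 10 2 4 5 8)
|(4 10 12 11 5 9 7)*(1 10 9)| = |(1 10 12 11 5)(4 9 7)| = 15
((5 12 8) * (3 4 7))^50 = (3 7 4)(5 8 12)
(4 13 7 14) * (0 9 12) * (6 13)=(0 9 12)(4 6 13 7 14)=[9, 1, 2, 3, 6, 5, 13, 14, 8, 12, 10, 11, 0, 7, 4]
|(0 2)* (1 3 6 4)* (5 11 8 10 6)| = 8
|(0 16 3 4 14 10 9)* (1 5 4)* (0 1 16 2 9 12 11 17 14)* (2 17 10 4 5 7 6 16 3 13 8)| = 24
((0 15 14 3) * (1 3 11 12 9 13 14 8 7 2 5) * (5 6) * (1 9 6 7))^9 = ((0 15 8 1 3)(2 7)(5 9 13 14 11 12 6))^9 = (0 3 1 8 15)(2 7)(5 13 11 6 9 14 12)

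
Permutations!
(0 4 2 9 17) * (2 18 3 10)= [4, 1, 9, 10, 18, 5, 6, 7, 8, 17, 2, 11, 12, 13, 14, 15, 16, 0, 3]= (0 4 18 3 10 2 9 17)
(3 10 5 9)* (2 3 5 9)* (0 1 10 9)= [1, 10, 3, 9, 4, 2, 6, 7, 8, 5, 0]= (0 1 10)(2 3 9 5)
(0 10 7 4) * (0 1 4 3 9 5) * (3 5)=[10, 4, 2, 9, 1, 0, 6, 5, 8, 3, 7]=(0 10 7 5)(1 4)(3 9)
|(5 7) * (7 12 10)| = 4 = |(5 12 10 7)|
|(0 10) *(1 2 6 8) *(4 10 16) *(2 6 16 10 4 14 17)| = 12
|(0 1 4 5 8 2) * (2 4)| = 3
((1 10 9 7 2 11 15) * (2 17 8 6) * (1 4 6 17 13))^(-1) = ((1 10 9 7 13)(2 11 15 4 6)(8 17))^(-1) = (1 13 7 9 10)(2 6 4 15 11)(8 17)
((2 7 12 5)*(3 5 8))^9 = (2 8)(3 7)(5 12)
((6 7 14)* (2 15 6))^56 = (2 15 6 7 14)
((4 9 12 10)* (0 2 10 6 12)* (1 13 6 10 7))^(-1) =(0 9 4 10 12 6 13 1 7 2)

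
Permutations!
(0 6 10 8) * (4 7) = [6, 1, 2, 3, 7, 5, 10, 4, 0, 9, 8] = (0 6 10 8)(4 7)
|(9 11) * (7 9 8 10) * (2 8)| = 6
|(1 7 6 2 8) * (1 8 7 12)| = 6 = |(1 12)(2 7 6)|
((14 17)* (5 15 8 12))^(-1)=((5 15 8 12)(14 17))^(-1)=(5 12 8 15)(14 17)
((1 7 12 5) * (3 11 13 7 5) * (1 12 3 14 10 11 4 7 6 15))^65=(1 12 10 13 15 5 14 11 6)(3 7 4)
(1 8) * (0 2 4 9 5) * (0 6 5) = (0 2 4 9)(1 8)(5 6) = [2, 8, 4, 3, 9, 6, 5, 7, 1, 0]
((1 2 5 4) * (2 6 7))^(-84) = (7)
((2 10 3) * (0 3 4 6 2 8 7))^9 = (0 3 8 7)(2 10 4 6)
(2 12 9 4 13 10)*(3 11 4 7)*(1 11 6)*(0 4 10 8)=(0 4 13 8)(1 11 10 2 12 9 7 3 6)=[4, 11, 12, 6, 13, 5, 1, 3, 0, 7, 2, 10, 9, 8]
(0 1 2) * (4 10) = (0 1 2)(4 10) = [1, 2, 0, 3, 10, 5, 6, 7, 8, 9, 4]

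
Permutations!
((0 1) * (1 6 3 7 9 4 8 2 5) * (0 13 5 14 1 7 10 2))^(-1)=((0 6 3 10 2 14 1 13 5 7 9 4 8))^(-1)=(0 8 4 9 7 5 13 1 14 2 10 3 6)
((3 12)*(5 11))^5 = ((3 12)(5 11))^5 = (3 12)(5 11)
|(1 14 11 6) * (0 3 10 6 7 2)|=9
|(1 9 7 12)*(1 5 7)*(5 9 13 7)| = |(1 13 7 12 9)| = 5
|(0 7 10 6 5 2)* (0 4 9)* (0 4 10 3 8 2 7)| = 14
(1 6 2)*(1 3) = [0, 6, 3, 1, 4, 5, 2] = (1 6 2 3)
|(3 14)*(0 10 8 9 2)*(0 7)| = 6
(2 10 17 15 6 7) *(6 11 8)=(2 10 17 15 11 8 6 7)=[0, 1, 10, 3, 4, 5, 7, 2, 6, 9, 17, 8, 12, 13, 14, 11, 16, 15]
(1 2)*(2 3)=(1 3 2)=[0, 3, 1, 2]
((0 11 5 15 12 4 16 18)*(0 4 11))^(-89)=((4 16 18)(5 15 12 11))^(-89)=(4 16 18)(5 11 12 15)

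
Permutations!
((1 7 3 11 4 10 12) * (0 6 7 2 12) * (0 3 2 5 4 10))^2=((0 6 7 2 12 1 5 4)(3 11 10))^2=(0 7 12 5)(1 4 6 2)(3 10 11)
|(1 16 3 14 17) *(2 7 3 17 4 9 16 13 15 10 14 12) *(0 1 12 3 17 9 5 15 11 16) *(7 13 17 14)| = 18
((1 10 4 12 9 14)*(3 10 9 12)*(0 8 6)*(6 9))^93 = ((0 8 9 14 1 6)(3 10 4))^93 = (0 14)(1 8)(6 9)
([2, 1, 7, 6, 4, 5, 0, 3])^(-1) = (0 6 3 7 2)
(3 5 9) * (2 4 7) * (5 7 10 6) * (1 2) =(1 2 4 10 6 5 9 3 7) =[0, 2, 4, 7, 10, 9, 5, 1, 8, 3, 6]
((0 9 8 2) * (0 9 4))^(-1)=(0 4)(2 8 9)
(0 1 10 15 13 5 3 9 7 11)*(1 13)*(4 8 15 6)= [13, 10, 2, 9, 8, 3, 4, 11, 15, 7, 6, 0, 12, 5, 14, 1]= (0 13 5 3 9 7 11)(1 10 6 4 8 15)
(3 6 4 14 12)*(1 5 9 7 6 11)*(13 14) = (1 5 9 7 6 4 13 14 12 3 11) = [0, 5, 2, 11, 13, 9, 4, 6, 8, 7, 10, 1, 3, 14, 12]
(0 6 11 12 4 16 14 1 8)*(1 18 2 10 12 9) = (0 6 11 9 1 8)(2 10 12 4 16 14 18) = [6, 8, 10, 3, 16, 5, 11, 7, 0, 1, 12, 9, 4, 13, 18, 15, 14, 17, 2]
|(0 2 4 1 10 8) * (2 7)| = 7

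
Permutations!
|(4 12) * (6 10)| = |(4 12)(6 10)| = 2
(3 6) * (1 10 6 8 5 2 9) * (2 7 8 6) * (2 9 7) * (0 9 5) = (0 9 1 10 5 2 7 8)(3 6) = [9, 10, 7, 6, 4, 2, 3, 8, 0, 1, 5]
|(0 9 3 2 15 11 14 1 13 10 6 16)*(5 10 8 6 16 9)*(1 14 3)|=|(0 5 10 16)(1 13 8 6 9)(2 15 11 3)|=20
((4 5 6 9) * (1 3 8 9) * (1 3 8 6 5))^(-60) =(9) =((1 8 9 4)(3 6))^(-60)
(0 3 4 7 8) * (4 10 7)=(0 3 10 7 8)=[3, 1, 2, 10, 4, 5, 6, 8, 0, 9, 7]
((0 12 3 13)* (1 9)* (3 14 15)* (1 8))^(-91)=(0 13 3 15 14 12)(1 8 9)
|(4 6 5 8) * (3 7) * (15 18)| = 4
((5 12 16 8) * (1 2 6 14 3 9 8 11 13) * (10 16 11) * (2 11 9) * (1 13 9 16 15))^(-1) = (1 15 10 16 12 5 8 9 11)(2 3 14 6)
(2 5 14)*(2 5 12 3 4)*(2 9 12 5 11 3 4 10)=(2 5 14 11 3 10)(4 9 12)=[0, 1, 5, 10, 9, 14, 6, 7, 8, 12, 2, 3, 4, 13, 11]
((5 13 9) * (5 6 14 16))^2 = ((5 13 9 6 14 16))^2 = (5 9 14)(6 16 13)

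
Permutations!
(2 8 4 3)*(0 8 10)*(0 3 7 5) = (0 8 4 7 5)(2 10 3) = [8, 1, 10, 2, 7, 0, 6, 5, 4, 9, 3]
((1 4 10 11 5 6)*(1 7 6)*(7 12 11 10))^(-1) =(1 5 11 12 6 7 4)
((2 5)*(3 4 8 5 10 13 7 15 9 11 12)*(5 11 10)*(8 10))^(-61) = (2 5)(3 12 11 8 9 15 7 13 10 4)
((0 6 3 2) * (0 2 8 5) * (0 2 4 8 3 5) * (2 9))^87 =(0 9 8 5 4 6 2)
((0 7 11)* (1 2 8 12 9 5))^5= ((0 7 11)(1 2 8 12 9 5))^5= (0 11 7)(1 5 9 12 8 2)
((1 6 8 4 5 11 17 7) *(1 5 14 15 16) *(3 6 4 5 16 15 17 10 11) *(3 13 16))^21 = (1 16 13 5 8 6 3 7 17 14 4)(10 11)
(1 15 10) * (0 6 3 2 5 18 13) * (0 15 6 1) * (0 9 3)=(0 1 6)(2 5 18 13 15 10 9 3)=[1, 6, 5, 2, 4, 18, 0, 7, 8, 3, 9, 11, 12, 15, 14, 10, 16, 17, 13]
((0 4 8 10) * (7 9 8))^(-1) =(0 10 8 9 7 4)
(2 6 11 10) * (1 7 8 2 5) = (1 7 8 2 6 11 10 5) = [0, 7, 6, 3, 4, 1, 11, 8, 2, 9, 5, 10]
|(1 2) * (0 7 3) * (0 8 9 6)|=6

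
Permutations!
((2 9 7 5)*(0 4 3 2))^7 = (9)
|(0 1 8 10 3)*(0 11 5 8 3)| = 7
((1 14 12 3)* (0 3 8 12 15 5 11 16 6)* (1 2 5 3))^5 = (0 2)(1 5)(3 6)(8 12)(11 14)(15 16) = ((0 1 14 15 3 2 5 11 16 6)(8 12))^5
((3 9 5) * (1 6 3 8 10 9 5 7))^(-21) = (1 5 9 6 8 7 3 10)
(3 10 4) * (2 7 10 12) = (2 7 10 4 3 12) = [0, 1, 7, 12, 3, 5, 6, 10, 8, 9, 4, 11, 2]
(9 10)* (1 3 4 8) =[0, 3, 2, 4, 8, 5, 6, 7, 1, 10, 9] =(1 3 4 8)(9 10)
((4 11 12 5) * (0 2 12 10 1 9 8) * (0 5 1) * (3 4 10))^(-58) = (0 5 9 12)(1 2 10 8)(3 11 4)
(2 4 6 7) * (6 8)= (2 4 8 6 7)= [0, 1, 4, 3, 8, 5, 7, 2, 6]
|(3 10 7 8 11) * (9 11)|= |(3 10 7 8 9 11)|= 6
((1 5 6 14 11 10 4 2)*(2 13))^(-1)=(1 2 13 4 10 11 14 6 5)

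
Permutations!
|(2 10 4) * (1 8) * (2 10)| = 2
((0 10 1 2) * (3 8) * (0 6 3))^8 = ((0 10 1 2 6 3 8))^8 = (0 10 1 2 6 3 8)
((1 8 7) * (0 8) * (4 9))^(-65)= ((0 8 7 1)(4 9))^(-65)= (0 1 7 8)(4 9)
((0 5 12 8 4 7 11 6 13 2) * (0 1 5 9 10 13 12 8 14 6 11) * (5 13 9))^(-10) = (1 2 13)(6 14 12)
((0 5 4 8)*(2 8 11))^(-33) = (0 11)(2 5)(4 8)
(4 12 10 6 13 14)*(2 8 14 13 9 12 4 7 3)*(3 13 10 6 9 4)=[0, 1, 8, 2, 3, 5, 4, 13, 14, 12, 9, 11, 6, 10, 7]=(2 8 14 7 13 10 9 12 6 4 3)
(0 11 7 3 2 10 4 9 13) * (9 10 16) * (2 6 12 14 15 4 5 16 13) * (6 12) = (0 11 7 3 12 14 15 4 10 5 16 9 2 13) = [11, 1, 13, 12, 10, 16, 6, 3, 8, 2, 5, 7, 14, 0, 15, 4, 9]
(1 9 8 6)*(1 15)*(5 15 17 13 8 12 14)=(1 9 12 14 5 15)(6 17 13 8)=[0, 9, 2, 3, 4, 15, 17, 7, 6, 12, 10, 11, 14, 8, 5, 1, 16, 13]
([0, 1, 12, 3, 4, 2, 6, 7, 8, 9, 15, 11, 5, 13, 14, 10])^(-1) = (2 5 12)(10 15)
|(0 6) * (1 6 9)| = |(0 9 1 6)| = 4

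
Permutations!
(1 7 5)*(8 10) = (1 7 5)(8 10) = [0, 7, 2, 3, 4, 1, 6, 5, 10, 9, 8]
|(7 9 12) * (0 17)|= 6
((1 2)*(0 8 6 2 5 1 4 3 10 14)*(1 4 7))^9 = (0 10 4 1 2 8 14 3 5 7 6) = ((0 8 6 2 7 1 5 4 3 10 14))^9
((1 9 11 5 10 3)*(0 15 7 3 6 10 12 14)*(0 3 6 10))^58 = (0 7)(1 11 12 3 9 5 14)(6 15)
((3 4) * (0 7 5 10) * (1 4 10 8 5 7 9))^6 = (10)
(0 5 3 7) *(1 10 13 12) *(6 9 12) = (0 5 3 7)(1 10 13 6 9 12) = [5, 10, 2, 7, 4, 3, 9, 0, 8, 12, 13, 11, 1, 6]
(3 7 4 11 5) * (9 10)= (3 7 4 11 5)(9 10)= [0, 1, 2, 7, 11, 3, 6, 4, 8, 10, 9, 5]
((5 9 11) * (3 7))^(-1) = (3 7)(5 11 9)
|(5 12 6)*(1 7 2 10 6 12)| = |(12)(1 7 2 10 6 5)| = 6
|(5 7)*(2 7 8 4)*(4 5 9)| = 4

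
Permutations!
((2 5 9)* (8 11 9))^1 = (2 5 8 11 9)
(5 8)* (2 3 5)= (2 3 5 8)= [0, 1, 3, 5, 4, 8, 6, 7, 2]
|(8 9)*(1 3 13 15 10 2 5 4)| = |(1 3 13 15 10 2 5 4)(8 9)| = 8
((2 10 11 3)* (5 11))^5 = (11)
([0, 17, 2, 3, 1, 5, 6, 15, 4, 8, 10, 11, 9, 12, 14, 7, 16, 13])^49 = (17)(7 15)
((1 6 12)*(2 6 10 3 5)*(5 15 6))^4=((1 10 3 15 6 12)(2 5))^4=(1 6 3)(10 12 15)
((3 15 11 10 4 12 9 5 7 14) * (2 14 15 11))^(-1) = (2 15 7 5 9 12 4 10 11 3 14)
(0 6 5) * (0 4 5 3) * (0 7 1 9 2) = (0 6 3 7 1 9 2)(4 5) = [6, 9, 0, 7, 5, 4, 3, 1, 8, 2]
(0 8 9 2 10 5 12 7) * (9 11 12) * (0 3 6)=(0 8 11 12 7 3 6)(2 10 5 9)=[8, 1, 10, 6, 4, 9, 0, 3, 11, 2, 5, 12, 7]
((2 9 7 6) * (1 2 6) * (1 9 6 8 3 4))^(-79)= (1 4 3 8 6 2)(7 9)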